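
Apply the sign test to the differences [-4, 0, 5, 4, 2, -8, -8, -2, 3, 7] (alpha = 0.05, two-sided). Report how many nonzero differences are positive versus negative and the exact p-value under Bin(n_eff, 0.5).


Step 1: Discard zero differences. Original n = 10; n_eff = number of nonzero differences = 9.
Nonzero differences (with sign): -4, +5, +4, +2, -8, -8, -2, +3, +7
Step 2: Count signs: positive = 5, negative = 4.
Step 3: Under H0: P(positive) = 0.5, so the number of positives S ~ Bin(9, 0.5).
Step 4: Two-sided exact p-value = sum of Bin(9,0.5) probabilities at or below the observed probability = 1.000000.
Step 5: alpha = 0.05. fail to reject H0.

n_eff = 9, pos = 5, neg = 4, p = 1.000000, fail to reject H0.


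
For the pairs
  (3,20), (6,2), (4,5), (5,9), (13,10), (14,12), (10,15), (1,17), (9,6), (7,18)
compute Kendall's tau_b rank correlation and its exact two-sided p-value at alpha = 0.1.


Step 1: Enumerate the 45 unordered pairs (i,j) with i<j and classify each by sign(x_j-x_i) * sign(y_j-y_i).
  (1,2):dx=+3,dy=-18->D; (1,3):dx=+1,dy=-15->D; (1,4):dx=+2,dy=-11->D; (1,5):dx=+10,dy=-10->D
  (1,6):dx=+11,dy=-8->D; (1,7):dx=+7,dy=-5->D; (1,8):dx=-2,dy=-3->C; (1,9):dx=+6,dy=-14->D
  (1,10):dx=+4,dy=-2->D; (2,3):dx=-2,dy=+3->D; (2,4):dx=-1,dy=+7->D; (2,5):dx=+7,dy=+8->C
  (2,6):dx=+8,dy=+10->C; (2,7):dx=+4,dy=+13->C; (2,8):dx=-5,dy=+15->D; (2,9):dx=+3,dy=+4->C
  (2,10):dx=+1,dy=+16->C; (3,4):dx=+1,dy=+4->C; (3,5):dx=+9,dy=+5->C; (3,6):dx=+10,dy=+7->C
  (3,7):dx=+6,dy=+10->C; (3,8):dx=-3,dy=+12->D; (3,9):dx=+5,dy=+1->C; (3,10):dx=+3,dy=+13->C
  (4,5):dx=+8,dy=+1->C; (4,6):dx=+9,dy=+3->C; (4,7):dx=+5,dy=+6->C; (4,8):dx=-4,dy=+8->D
  (4,9):dx=+4,dy=-3->D; (4,10):dx=+2,dy=+9->C; (5,6):dx=+1,dy=+2->C; (5,7):dx=-3,dy=+5->D
  (5,8):dx=-12,dy=+7->D; (5,9):dx=-4,dy=-4->C; (5,10):dx=-6,dy=+8->D; (6,7):dx=-4,dy=+3->D
  (6,8):dx=-13,dy=+5->D; (6,9):dx=-5,dy=-6->C; (6,10):dx=-7,dy=+6->D; (7,8):dx=-9,dy=+2->D
  (7,9):dx=-1,dy=-9->C; (7,10):dx=-3,dy=+3->D; (8,9):dx=+8,dy=-11->D; (8,10):dx=+6,dy=+1->C
  (9,10):dx=-2,dy=+12->D
Step 2: C = 21, D = 24, total pairs = 45.
Step 3: tau = (C - D)/(n(n-1)/2) = (21 - 24)/45 = -0.066667.
Step 4: Exact two-sided p-value (enumerate n! = 3628800 permutations of y under H0): p = 0.861801.
Step 5: alpha = 0.1. fail to reject H0.

tau_b = -0.0667 (C=21, D=24), p = 0.861801, fail to reject H0.


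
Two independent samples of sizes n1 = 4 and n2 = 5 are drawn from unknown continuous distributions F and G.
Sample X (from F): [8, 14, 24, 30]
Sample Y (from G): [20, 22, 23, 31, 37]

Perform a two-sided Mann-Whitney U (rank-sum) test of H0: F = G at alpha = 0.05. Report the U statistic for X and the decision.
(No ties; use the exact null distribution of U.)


Step 1: Combine and sort all 9 observations; assign midranks.
sorted (value, group): (8,X), (14,X), (20,Y), (22,Y), (23,Y), (24,X), (30,X), (31,Y), (37,Y)
ranks: 8->1, 14->2, 20->3, 22->4, 23->5, 24->6, 30->7, 31->8, 37->9
Step 2: Rank sum for X: R1 = 1 + 2 + 6 + 7 = 16.
Step 3: U_X = R1 - n1(n1+1)/2 = 16 - 4*5/2 = 16 - 10 = 6.
       U_Y = n1*n2 - U_X = 20 - 6 = 14.
Step 4: No ties, so the exact null distribution of U (based on enumerating the C(9,4) = 126 equally likely rank assignments) gives the two-sided p-value.
Step 5: p-value = 0.412698; compare to alpha = 0.05. fail to reject H0.

U_X = 6, p = 0.412698, fail to reject H0 at alpha = 0.05.


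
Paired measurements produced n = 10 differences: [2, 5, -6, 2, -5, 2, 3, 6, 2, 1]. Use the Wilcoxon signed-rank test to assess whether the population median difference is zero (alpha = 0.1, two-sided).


Step 1: Drop any zero differences (none here) and take |d_i|.
|d| = [2, 5, 6, 2, 5, 2, 3, 6, 2, 1]
Step 2: Midrank |d_i| (ties get averaged ranks).
ranks: |2|->3.5, |5|->7.5, |6|->9.5, |2|->3.5, |5|->7.5, |2|->3.5, |3|->6, |6|->9.5, |2|->3.5, |1|->1
Step 3: Attach original signs; sum ranks with positive sign and with negative sign.
W+ = 3.5 + 7.5 + 3.5 + 3.5 + 6 + 9.5 + 3.5 + 1 = 38
W- = 9.5 + 7.5 = 17
(Check: W+ + W- = 55 should equal n(n+1)/2 = 55.)
Step 4: Test statistic W = min(W+, W-) = 17.
Step 5: Ties in |d|, so use the tie-corrected normal approximation.
        E[W] = n(n+1)/4 = 10*11/4 = 27.5.
        Tie groups: |d|=2 (t=4), |d|=5 (t=2), |d|=6 (t=2); sum(t^3 - t) = 72.
        Var[W] = n(n+1)(2n+1)/24 - sum(t^3-t)/48 = 2310/24 - 72/48 = 94.75.
        z = (W - E[W]) / sqrt(Var[W]) = (17 - 27.5) / 9.7340 = -1.0787.
        Two-sided p = 2*Phi(z) = 0.280723.
Step 6: alpha = 0.1. fail to reject H0.

W+ = 38, W- = 17, W = min = 17, p = 0.280723, fail to reject H0.


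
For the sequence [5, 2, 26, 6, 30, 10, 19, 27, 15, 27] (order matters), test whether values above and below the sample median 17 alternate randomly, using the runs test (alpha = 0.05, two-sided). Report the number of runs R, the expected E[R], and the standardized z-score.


Step 1: Compute median = 17; label A = above, B = below.
Labels in order: BBABABAABA  (n_A = 5, n_B = 5)
Step 2: Count runs R = 8.
Step 3: Under H0 (random ordering), E[R] = 2*n_A*n_B/(n_A+n_B) + 1 = 2*5*5/10 + 1 = 6.0000.
        Var[R] = 2*n_A*n_B*(2*n_A*n_B - n_A - n_B) / ((n_A+n_B)^2 * (n_A+n_B-1)) = 2000/900 = 2.2222.
        SD[R] = 1.4907.
Step 4: Continuity-corrected z = (R - 0.5 - E[R]) / SD[R] = (8 - 0.5 - 6.0000) / 1.4907 = 1.0062.
Step 5: Two-sided p-value via normal approximation = 2*(1 - Phi(|z|)) = 0.314305.
Step 6: alpha = 0.05. fail to reject H0.

R = 8, z = 1.0062, p = 0.314305, fail to reject H0.


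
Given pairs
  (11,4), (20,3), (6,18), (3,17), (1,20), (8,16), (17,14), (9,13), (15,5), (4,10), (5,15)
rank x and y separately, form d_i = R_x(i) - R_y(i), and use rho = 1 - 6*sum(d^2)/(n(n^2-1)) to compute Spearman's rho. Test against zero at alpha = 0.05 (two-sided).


Step 1: Rank x and y separately (midranks; no ties here).
rank(x): 11->8, 20->11, 6->5, 3->2, 1->1, 8->6, 17->10, 9->7, 15->9, 4->3, 5->4
rank(y): 4->2, 3->1, 18->10, 17->9, 20->11, 16->8, 14->6, 13->5, 5->3, 10->4, 15->7
Step 2: d_i = R_x(i) - R_y(i); compute d_i^2.
  (8-2)^2=36, (11-1)^2=100, (5-10)^2=25, (2-9)^2=49, (1-11)^2=100, (6-8)^2=4, (10-6)^2=16, (7-5)^2=4, (9-3)^2=36, (3-4)^2=1, (4-7)^2=9
sum(d^2) = 380.
Step 3: rho = 1 - 6*380 / (11*(11^2 - 1)) = 1 - 2280/1320 = -0.727273.
Step 4: Under H0, t = rho * sqrt((n-2)/(1-rho^2)) = -3.1789 ~ t(9).
Step 5: Two-sided p-value from the t-distribution with 9 df = 0.011205.
Step 6: alpha = 0.05. reject H0.

rho = -0.7273, p = 0.011205, reject H0 at alpha = 0.05.


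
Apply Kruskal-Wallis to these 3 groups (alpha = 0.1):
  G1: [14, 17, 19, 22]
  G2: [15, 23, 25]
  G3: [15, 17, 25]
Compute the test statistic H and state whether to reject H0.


Step 1: Combine all N = 10 observations and assign midranks.
sorted (value, group, rank): (14,G1,1), (15,G2,2.5), (15,G3,2.5), (17,G1,4.5), (17,G3,4.5), (19,G1,6), (22,G1,7), (23,G2,8), (25,G2,9.5), (25,G3,9.5)
Step 2: Sum ranks within each group.
R_1 = 18.5 (n_1 = 4)
R_2 = 20 (n_2 = 3)
R_3 = 16.5 (n_3 = 3)
Step 3: H = 12/(N(N+1)) * sum(R_i^2/n_i) - 3(N+1)
     = 12/(10*11) * (18.5^2/4 + 20^2/3 + 16.5^2/3) - 3*11
     = 0.109091 * 309.646 - 33
     = 0.779545.
Step 4: Ties present; correction factor C = 1 - 18/(10^3 - 10) = 0.981818. Corrected H = 0.779545 / 0.981818 = 0.793981.
Step 5: Under H0, H ~ chi^2(2); p-value = 0.672340.
Step 6: alpha = 0.1. fail to reject H0.

H = 0.7940, df = 2, p = 0.672340, fail to reject H0.


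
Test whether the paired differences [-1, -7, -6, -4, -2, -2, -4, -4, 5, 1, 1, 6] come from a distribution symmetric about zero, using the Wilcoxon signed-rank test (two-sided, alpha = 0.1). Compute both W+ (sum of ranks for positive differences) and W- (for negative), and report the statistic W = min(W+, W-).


Step 1: Drop any zero differences (none here) and take |d_i|.
|d| = [1, 7, 6, 4, 2, 2, 4, 4, 5, 1, 1, 6]
Step 2: Midrank |d_i| (ties get averaged ranks).
ranks: |1|->2, |7|->12, |6|->10.5, |4|->7, |2|->4.5, |2|->4.5, |4|->7, |4|->7, |5|->9, |1|->2, |1|->2, |6|->10.5
Step 3: Attach original signs; sum ranks with positive sign and with negative sign.
W+ = 9 + 2 + 2 + 10.5 = 23.5
W- = 2 + 12 + 10.5 + 7 + 4.5 + 4.5 + 7 + 7 = 54.5
(Check: W+ + W- = 78 should equal n(n+1)/2 = 78.)
Step 4: Test statistic W = min(W+, W-) = 23.5.
Step 5: Ties in |d|, so use the tie-corrected normal approximation.
        E[W] = n(n+1)/4 = 12*13/4 = 39.
        Tie groups: |d|=1 (t=3), |d|=2 (t=2), |d|=4 (t=3), |d|=6 (t=2); sum(t^3 - t) = 60.
        Var[W] = n(n+1)(2n+1)/24 - sum(t^3-t)/48 = 3900/24 - 60/48 = 161.25.
        z = (W - E[W]) / sqrt(Var[W]) = (23.5 - 39) / 12.6984 = -1.2206.
        Two-sided p = 2*Phi(z) = 0.222228.
Step 6: alpha = 0.1. fail to reject H0.

W+ = 23.5, W- = 54.5, W = min = 23.5, p = 0.222228, fail to reject H0.


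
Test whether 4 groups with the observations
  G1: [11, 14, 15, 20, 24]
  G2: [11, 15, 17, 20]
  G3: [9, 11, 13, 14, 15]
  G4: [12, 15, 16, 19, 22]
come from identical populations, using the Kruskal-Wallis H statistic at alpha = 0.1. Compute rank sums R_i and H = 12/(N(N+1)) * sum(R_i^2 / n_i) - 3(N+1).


Step 1: Combine all N = 19 observations and assign midranks.
sorted (value, group, rank): (9,G3,1), (11,G1,3), (11,G2,3), (11,G3,3), (12,G4,5), (13,G3,6), (14,G1,7.5), (14,G3,7.5), (15,G1,10.5), (15,G2,10.5), (15,G3,10.5), (15,G4,10.5), (16,G4,13), (17,G2,14), (19,G4,15), (20,G1,16.5), (20,G2,16.5), (22,G4,18), (24,G1,19)
Step 2: Sum ranks within each group.
R_1 = 56.5 (n_1 = 5)
R_2 = 44 (n_2 = 4)
R_3 = 28 (n_3 = 5)
R_4 = 61.5 (n_4 = 5)
Step 3: H = 12/(N(N+1)) * sum(R_i^2/n_i) - 3(N+1)
     = 12/(19*20) * (56.5^2/5 + 44^2/4 + 28^2/5 + 61.5^2/5) - 3*20
     = 0.031579 * 2035.7 - 60
     = 4.285263.
Step 4: Ties present; correction factor C = 1 - 96/(19^3 - 19) = 0.985965. Corrected H = 4.285263 / 0.985965 = 4.346263.
Step 5: Under H0, H ~ chi^2(3); p-value = 0.226420.
Step 6: alpha = 0.1. fail to reject H0.

H = 4.3463, df = 3, p = 0.226420, fail to reject H0.


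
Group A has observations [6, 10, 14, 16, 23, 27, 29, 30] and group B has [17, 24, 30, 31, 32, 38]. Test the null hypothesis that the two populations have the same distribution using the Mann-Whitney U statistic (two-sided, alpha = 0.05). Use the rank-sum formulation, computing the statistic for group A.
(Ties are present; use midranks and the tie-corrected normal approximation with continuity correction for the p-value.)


Step 1: Combine and sort all 14 observations; assign midranks.
sorted (value, group): (6,X), (10,X), (14,X), (16,X), (17,Y), (23,X), (24,Y), (27,X), (29,X), (30,X), (30,Y), (31,Y), (32,Y), (38,Y)
ranks: 6->1, 10->2, 14->3, 16->4, 17->5, 23->6, 24->7, 27->8, 29->9, 30->10.5, 30->10.5, 31->12, 32->13, 38->14
Step 2: Rank sum for X: R1 = 1 + 2 + 3 + 4 + 6 + 8 + 9 + 10.5 = 43.5.
Step 3: U_X = R1 - n1(n1+1)/2 = 43.5 - 8*9/2 = 43.5 - 36 = 7.5.
       U_Y = n1*n2 - U_X = 48 - 7.5 = 40.5.
Step 4: Ties are present, so use the tie-corrected normal approximation (with continuity correction) for the p-value.
Step 5: p-value = 0.038653; compare to alpha = 0.05. reject H0.

U_X = 7.5, p = 0.038653, reject H0 at alpha = 0.05.


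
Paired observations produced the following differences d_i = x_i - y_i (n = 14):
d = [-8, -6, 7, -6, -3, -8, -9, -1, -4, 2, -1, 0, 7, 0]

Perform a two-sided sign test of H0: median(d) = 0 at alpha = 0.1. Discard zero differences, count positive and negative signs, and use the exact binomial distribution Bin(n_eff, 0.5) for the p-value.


Step 1: Discard zero differences. Original n = 14; n_eff = number of nonzero differences = 12.
Nonzero differences (with sign): -8, -6, +7, -6, -3, -8, -9, -1, -4, +2, -1, +7
Step 2: Count signs: positive = 3, negative = 9.
Step 3: Under H0: P(positive) = 0.5, so the number of positives S ~ Bin(12, 0.5).
Step 4: Two-sided exact p-value = sum of Bin(12,0.5) probabilities at or below the observed probability = 0.145996.
Step 5: alpha = 0.1. fail to reject H0.

n_eff = 12, pos = 3, neg = 9, p = 0.145996, fail to reject H0.


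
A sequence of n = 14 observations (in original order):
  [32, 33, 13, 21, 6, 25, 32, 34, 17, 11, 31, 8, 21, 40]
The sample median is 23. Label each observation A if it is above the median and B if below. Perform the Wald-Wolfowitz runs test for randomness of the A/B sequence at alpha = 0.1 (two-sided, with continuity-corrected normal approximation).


Step 1: Compute median = 23; label A = above, B = below.
Labels in order: AABBBAAABBABBA  (n_A = 7, n_B = 7)
Step 2: Count runs R = 7.
Step 3: Under H0 (random ordering), E[R] = 2*n_A*n_B/(n_A+n_B) + 1 = 2*7*7/14 + 1 = 8.0000.
        Var[R] = 2*n_A*n_B*(2*n_A*n_B - n_A - n_B) / ((n_A+n_B)^2 * (n_A+n_B-1)) = 8232/2548 = 3.2308.
        SD[R] = 1.7974.
Step 4: Continuity-corrected z = (R + 0.5 - E[R]) / SD[R] = (7 + 0.5 - 8.0000) / 1.7974 = -0.2782.
Step 5: Two-sided p-value via normal approximation = 2*(1 - Phi(|z|)) = 0.780879.
Step 6: alpha = 0.1. fail to reject H0.

R = 7, z = -0.2782, p = 0.780879, fail to reject H0.


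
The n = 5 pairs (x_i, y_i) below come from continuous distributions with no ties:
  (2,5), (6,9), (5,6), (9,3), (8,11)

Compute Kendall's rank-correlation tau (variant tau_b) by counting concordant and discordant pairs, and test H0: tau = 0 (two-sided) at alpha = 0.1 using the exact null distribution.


Step 1: Enumerate the 10 unordered pairs (i,j) with i<j and classify each by sign(x_j-x_i) * sign(y_j-y_i).
  (1,2):dx=+4,dy=+4->C; (1,3):dx=+3,dy=+1->C; (1,4):dx=+7,dy=-2->D; (1,5):dx=+6,dy=+6->C
  (2,3):dx=-1,dy=-3->C; (2,4):dx=+3,dy=-6->D; (2,5):dx=+2,dy=+2->C; (3,4):dx=+4,dy=-3->D
  (3,5):dx=+3,dy=+5->C; (4,5):dx=-1,dy=+8->D
Step 2: C = 6, D = 4, total pairs = 10.
Step 3: tau = (C - D)/(n(n-1)/2) = (6 - 4)/10 = 0.200000.
Step 4: Exact two-sided p-value (enumerate n! = 120 permutations of y under H0): p = 0.816667.
Step 5: alpha = 0.1. fail to reject H0.

tau_b = 0.2000 (C=6, D=4), p = 0.816667, fail to reject H0.


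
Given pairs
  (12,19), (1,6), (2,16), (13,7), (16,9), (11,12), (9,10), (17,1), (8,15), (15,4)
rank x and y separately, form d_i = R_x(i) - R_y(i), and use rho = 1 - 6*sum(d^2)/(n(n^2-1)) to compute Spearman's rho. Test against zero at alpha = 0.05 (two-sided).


Step 1: Rank x and y separately (midranks; no ties here).
rank(x): 12->6, 1->1, 2->2, 13->7, 16->9, 11->5, 9->4, 17->10, 8->3, 15->8
rank(y): 19->10, 6->3, 16->9, 7->4, 9->5, 12->7, 10->6, 1->1, 15->8, 4->2
Step 2: d_i = R_x(i) - R_y(i); compute d_i^2.
  (6-10)^2=16, (1-3)^2=4, (2-9)^2=49, (7-4)^2=9, (9-5)^2=16, (5-7)^2=4, (4-6)^2=4, (10-1)^2=81, (3-8)^2=25, (8-2)^2=36
sum(d^2) = 244.
Step 3: rho = 1 - 6*244 / (10*(10^2 - 1)) = 1 - 1464/990 = -0.478788.
Step 4: Under H0, t = rho * sqrt((n-2)/(1-rho^2)) = -1.5425 ~ t(8).
Step 5: Two-sided p-value from the t-distribution with 8 df = 0.161523.
Step 6: alpha = 0.05. fail to reject H0.

rho = -0.4788, p = 0.161523, fail to reject H0 at alpha = 0.05.


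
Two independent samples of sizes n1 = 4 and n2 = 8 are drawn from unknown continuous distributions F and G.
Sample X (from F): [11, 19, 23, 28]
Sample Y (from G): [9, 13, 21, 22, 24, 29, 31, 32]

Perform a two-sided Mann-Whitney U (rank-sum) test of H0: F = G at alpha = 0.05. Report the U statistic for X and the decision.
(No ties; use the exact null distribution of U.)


Step 1: Combine and sort all 12 observations; assign midranks.
sorted (value, group): (9,Y), (11,X), (13,Y), (19,X), (21,Y), (22,Y), (23,X), (24,Y), (28,X), (29,Y), (31,Y), (32,Y)
ranks: 9->1, 11->2, 13->3, 19->4, 21->5, 22->6, 23->7, 24->8, 28->9, 29->10, 31->11, 32->12
Step 2: Rank sum for X: R1 = 2 + 4 + 7 + 9 = 22.
Step 3: U_X = R1 - n1(n1+1)/2 = 22 - 4*5/2 = 22 - 10 = 12.
       U_Y = n1*n2 - U_X = 32 - 12 = 20.
Step 4: No ties, so the exact null distribution of U (based on enumerating the C(12,4) = 495 equally likely rank assignments) gives the two-sided p-value.
Step 5: p-value = 0.569697; compare to alpha = 0.05. fail to reject H0.

U_X = 12, p = 0.569697, fail to reject H0 at alpha = 0.05.


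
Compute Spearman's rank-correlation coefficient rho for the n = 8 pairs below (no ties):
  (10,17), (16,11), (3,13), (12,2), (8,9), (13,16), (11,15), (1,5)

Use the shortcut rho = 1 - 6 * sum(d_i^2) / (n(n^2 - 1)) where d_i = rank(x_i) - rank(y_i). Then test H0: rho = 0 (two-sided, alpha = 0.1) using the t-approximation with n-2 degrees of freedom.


Step 1: Rank x and y separately (midranks; no ties here).
rank(x): 10->4, 16->8, 3->2, 12->6, 8->3, 13->7, 11->5, 1->1
rank(y): 17->8, 11->4, 13->5, 2->1, 9->3, 16->7, 15->6, 5->2
Step 2: d_i = R_x(i) - R_y(i); compute d_i^2.
  (4-8)^2=16, (8-4)^2=16, (2-5)^2=9, (6-1)^2=25, (3-3)^2=0, (7-7)^2=0, (5-6)^2=1, (1-2)^2=1
sum(d^2) = 68.
Step 3: rho = 1 - 6*68 / (8*(8^2 - 1)) = 1 - 408/504 = 0.190476.
Step 4: Under H0, t = rho * sqrt((n-2)/(1-rho^2)) = 0.4753 ~ t(6).
Step 5: Two-sided p-value from the t-distribution with 6 df = 0.651401.
Step 6: alpha = 0.1. fail to reject H0.

rho = 0.1905, p = 0.651401, fail to reject H0 at alpha = 0.1.


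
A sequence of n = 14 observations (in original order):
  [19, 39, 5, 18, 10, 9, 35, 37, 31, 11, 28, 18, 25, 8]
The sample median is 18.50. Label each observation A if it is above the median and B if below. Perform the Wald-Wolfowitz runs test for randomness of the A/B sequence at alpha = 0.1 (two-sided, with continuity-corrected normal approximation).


Step 1: Compute median = 18.50; label A = above, B = below.
Labels in order: AABBBBAAABABAB  (n_A = 7, n_B = 7)
Step 2: Count runs R = 8.
Step 3: Under H0 (random ordering), E[R] = 2*n_A*n_B/(n_A+n_B) + 1 = 2*7*7/14 + 1 = 8.0000.
        Var[R] = 2*n_A*n_B*(2*n_A*n_B - n_A - n_B) / ((n_A+n_B)^2 * (n_A+n_B-1)) = 8232/2548 = 3.2308.
        SD[R] = 1.7974.
Step 4: R = E[R], so z = 0 with no continuity correction.
Step 5: Two-sided p-value via normal approximation = 2*(1 - Phi(|z|)) = 1.000000.
Step 6: alpha = 0.1. fail to reject H0.

R = 8, z = 0.0000, p = 1.000000, fail to reject H0.


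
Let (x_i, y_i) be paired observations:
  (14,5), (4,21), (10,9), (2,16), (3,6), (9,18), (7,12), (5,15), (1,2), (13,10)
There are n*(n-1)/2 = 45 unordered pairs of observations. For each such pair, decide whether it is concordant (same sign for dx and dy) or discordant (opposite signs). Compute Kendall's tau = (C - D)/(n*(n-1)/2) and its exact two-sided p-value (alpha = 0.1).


Step 1: Enumerate the 45 unordered pairs (i,j) with i<j and classify each by sign(x_j-x_i) * sign(y_j-y_i).
  (1,2):dx=-10,dy=+16->D; (1,3):dx=-4,dy=+4->D; (1,4):dx=-12,dy=+11->D; (1,5):dx=-11,dy=+1->D
  (1,6):dx=-5,dy=+13->D; (1,7):dx=-7,dy=+7->D; (1,8):dx=-9,dy=+10->D; (1,9):dx=-13,dy=-3->C
  (1,10):dx=-1,dy=+5->D; (2,3):dx=+6,dy=-12->D; (2,4):dx=-2,dy=-5->C; (2,5):dx=-1,dy=-15->C
  (2,6):dx=+5,dy=-3->D; (2,7):dx=+3,dy=-9->D; (2,8):dx=+1,dy=-6->D; (2,9):dx=-3,dy=-19->C
  (2,10):dx=+9,dy=-11->D; (3,4):dx=-8,dy=+7->D; (3,5):dx=-7,dy=-3->C; (3,6):dx=-1,dy=+9->D
  (3,7):dx=-3,dy=+3->D; (3,8):dx=-5,dy=+6->D; (3,9):dx=-9,dy=-7->C; (3,10):dx=+3,dy=+1->C
  (4,5):dx=+1,dy=-10->D; (4,6):dx=+7,dy=+2->C; (4,7):dx=+5,dy=-4->D; (4,8):dx=+3,dy=-1->D
  (4,9):dx=-1,dy=-14->C; (4,10):dx=+11,dy=-6->D; (5,6):dx=+6,dy=+12->C; (5,7):dx=+4,dy=+6->C
  (5,8):dx=+2,dy=+9->C; (5,9):dx=-2,dy=-4->C; (5,10):dx=+10,dy=+4->C; (6,7):dx=-2,dy=-6->C
  (6,8):dx=-4,dy=-3->C; (6,9):dx=-8,dy=-16->C; (6,10):dx=+4,dy=-8->D; (7,8):dx=-2,dy=+3->D
  (7,9):dx=-6,dy=-10->C; (7,10):dx=+6,dy=-2->D; (8,9):dx=-4,dy=-13->C; (8,10):dx=+8,dy=-5->D
  (9,10):dx=+12,dy=+8->C
Step 2: C = 20, D = 25, total pairs = 45.
Step 3: tau = (C - D)/(n(n-1)/2) = (20 - 25)/45 = -0.111111.
Step 4: Exact two-sided p-value (enumerate n! = 3628800 permutations of y under H0): p = 0.727490.
Step 5: alpha = 0.1. fail to reject H0.

tau_b = -0.1111 (C=20, D=25), p = 0.727490, fail to reject H0.


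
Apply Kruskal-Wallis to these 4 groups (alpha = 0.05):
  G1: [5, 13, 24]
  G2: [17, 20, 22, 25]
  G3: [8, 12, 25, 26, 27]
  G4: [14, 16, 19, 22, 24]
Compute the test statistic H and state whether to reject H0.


Step 1: Combine all N = 17 observations and assign midranks.
sorted (value, group, rank): (5,G1,1), (8,G3,2), (12,G3,3), (13,G1,4), (14,G4,5), (16,G4,6), (17,G2,7), (19,G4,8), (20,G2,9), (22,G2,10.5), (22,G4,10.5), (24,G1,12.5), (24,G4,12.5), (25,G2,14.5), (25,G3,14.5), (26,G3,16), (27,G3,17)
Step 2: Sum ranks within each group.
R_1 = 17.5 (n_1 = 3)
R_2 = 41 (n_2 = 4)
R_3 = 52.5 (n_3 = 5)
R_4 = 42 (n_4 = 5)
Step 3: H = 12/(N(N+1)) * sum(R_i^2/n_i) - 3(N+1)
     = 12/(17*18) * (17.5^2/3 + 41^2/4 + 52.5^2/5 + 42^2/5) - 3*18
     = 0.039216 * 1426.38 - 54
     = 1.936601.
Step 4: Ties present; correction factor C = 1 - 18/(17^3 - 17) = 0.996324. Corrected H = 1.936601 / 0.996324 = 1.943747.
Step 5: Under H0, H ~ chi^2(3); p-value = 0.584164.
Step 6: alpha = 0.05. fail to reject H0.

H = 1.9437, df = 3, p = 0.584164, fail to reject H0.


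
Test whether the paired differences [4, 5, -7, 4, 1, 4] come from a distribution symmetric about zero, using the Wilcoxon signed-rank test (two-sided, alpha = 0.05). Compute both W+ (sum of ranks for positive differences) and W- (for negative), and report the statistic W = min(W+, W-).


Step 1: Drop any zero differences (none here) and take |d_i|.
|d| = [4, 5, 7, 4, 1, 4]
Step 2: Midrank |d_i| (ties get averaged ranks).
ranks: |4|->3, |5|->5, |7|->6, |4|->3, |1|->1, |4|->3
Step 3: Attach original signs; sum ranks with positive sign and with negative sign.
W+ = 3 + 5 + 3 + 1 + 3 = 15
W- = 6 = 6
(Check: W+ + W- = 21 should equal n(n+1)/2 = 21.)
Step 4: Test statistic W = min(W+, W-) = 6.
Step 5: Ties in |d|, so use the tie-corrected normal approximation.
        E[W] = n(n+1)/4 = 6*7/4 = 10.5.
        Tie groups: |d|=4 (t=3); sum(t^3 - t) = 24.
        Var[W] = n(n+1)(2n+1)/24 - sum(t^3-t)/48 = 546/24 - 24/48 = 22.25.
        z = (W - E[W]) / sqrt(Var[W]) = (6 - 10.5) / 4.7170 = -0.9540.
        Two-sided p = 2*Phi(z) = 0.340085.
Step 6: alpha = 0.05. fail to reject H0.

W+ = 15, W- = 6, W = min = 6, p = 0.340085, fail to reject H0.


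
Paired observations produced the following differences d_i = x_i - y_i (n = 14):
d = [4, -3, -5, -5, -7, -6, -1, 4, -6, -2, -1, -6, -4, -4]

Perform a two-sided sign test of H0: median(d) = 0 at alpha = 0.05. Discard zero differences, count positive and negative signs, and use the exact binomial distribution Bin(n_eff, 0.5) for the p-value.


Step 1: Discard zero differences. Original n = 14; n_eff = number of nonzero differences = 14.
Nonzero differences (with sign): +4, -3, -5, -5, -7, -6, -1, +4, -6, -2, -1, -6, -4, -4
Step 2: Count signs: positive = 2, negative = 12.
Step 3: Under H0: P(positive) = 0.5, so the number of positives S ~ Bin(14, 0.5).
Step 4: Two-sided exact p-value = sum of Bin(14,0.5) probabilities at or below the observed probability = 0.012939.
Step 5: alpha = 0.05. reject H0.

n_eff = 14, pos = 2, neg = 12, p = 0.012939, reject H0.


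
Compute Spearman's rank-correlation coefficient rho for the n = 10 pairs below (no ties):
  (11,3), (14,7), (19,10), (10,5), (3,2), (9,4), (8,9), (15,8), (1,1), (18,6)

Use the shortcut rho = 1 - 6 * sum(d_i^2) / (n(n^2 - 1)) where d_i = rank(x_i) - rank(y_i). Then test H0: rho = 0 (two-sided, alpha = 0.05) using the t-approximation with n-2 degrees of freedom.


Step 1: Rank x and y separately (midranks; no ties here).
rank(x): 11->6, 14->7, 19->10, 10->5, 3->2, 9->4, 8->3, 15->8, 1->1, 18->9
rank(y): 3->3, 7->7, 10->10, 5->5, 2->2, 4->4, 9->9, 8->8, 1->1, 6->6
Step 2: d_i = R_x(i) - R_y(i); compute d_i^2.
  (6-3)^2=9, (7-7)^2=0, (10-10)^2=0, (5-5)^2=0, (2-2)^2=0, (4-4)^2=0, (3-9)^2=36, (8-8)^2=0, (1-1)^2=0, (9-6)^2=9
sum(d^2) = 54.
Step 3: rho = 1 - 6*54 / (10*(10^2 - 1)) = 1 - 324/990 = 0.672727.
Step 4: Under H0, t = rho * sqrt((n-2)/(1-rho^2)) = 2.5717 ~ t(8).
Step 5: Two-sided p-value from the t-distribution with 8 df = 0.033041.
Step 6: alpha = 0.05. reject H0.

rho = 0.6727, p = 0.033041, reject H0 at alpha = 0.05.


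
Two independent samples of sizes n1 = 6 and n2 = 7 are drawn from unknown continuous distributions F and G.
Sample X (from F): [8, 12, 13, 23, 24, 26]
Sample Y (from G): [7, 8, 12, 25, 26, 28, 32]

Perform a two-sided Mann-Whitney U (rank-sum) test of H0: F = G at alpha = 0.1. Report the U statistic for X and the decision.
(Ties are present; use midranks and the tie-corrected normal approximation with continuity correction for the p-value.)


Step 1: Combine and sort all 13 observations; assign midranks.
sorted (value, group): (7,Y), (8,X), (8,Y), (12,X), (12,Y), (13,X), (23,X), (24,X), (25,Y), (26,X), (26,Y), (28,Y), (32,Y)
ranks: 7->1, 8->2.5, 8->2.5, 12->4.5, 12->4.5, 13->6, 23->7, 24->8, 25->9, 26->10.5, 26->10.5, 28->12, 32->13
Step 2: Rank sum for X: R1 = 2.5 + 4.5 + 6 + 7 + 8 + 10.5 = 38.5.
Step 3: U_X = R1 - n1(n1+1)/2 = 38.5 - 6*7/2 = 38.5 - 21 = 17.5.
       U_Y = n1*n2 - U_X = 42 - 17.5 = 24.5.
Step 4: Ties are present, so use the tie-corrected normal approximation (with continuity correction) for the p-value.
Step 5: p-value = 0.666942; compare to alpha = 0.1. fail to reject H0.

U_X = 17.5, p = 0.666942, fail to reject H0 at alpha = 0.1.


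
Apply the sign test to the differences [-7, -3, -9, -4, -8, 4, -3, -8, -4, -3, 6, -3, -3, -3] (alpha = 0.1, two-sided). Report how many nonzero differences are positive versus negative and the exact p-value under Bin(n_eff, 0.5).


Step 1: Discard zero differences. Original n = 14; n_eff = number of nonzero differences = 14.
Nonzero differences (with sign): -7, -3, -9, -4, -8, +4, -3, -8, -4, -3, +6, -3, -3, -3
Step 2: Count signs: positive = 2, negative = 12.
Step 3: Under H0: P(positive) = 0.5, so the number of positives S ~ Bin(14, 0.5).
Step 4: Two-sided exact p-value = sum of Bin(14,0.5) probabilities at or below the observed probability = 0.012939.
Step 5: alpha = 0.1. reject H0.

n_eff = 14, pos = 2, neg = 12, p = 0.012939, reject H0.


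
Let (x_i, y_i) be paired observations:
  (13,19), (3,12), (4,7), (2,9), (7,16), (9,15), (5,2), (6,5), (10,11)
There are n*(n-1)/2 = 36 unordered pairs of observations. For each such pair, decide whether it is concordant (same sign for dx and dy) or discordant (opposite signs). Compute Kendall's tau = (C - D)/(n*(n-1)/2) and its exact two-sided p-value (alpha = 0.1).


Step 1: Enumerate the 36 unordered pairs (i,j) with i<j and classify each by sign(x_j-x_i) * sign(y_j-y_i).
  (1,2):dx=-10,dy=-7->C; (1,3):dx=-9,dy=-12->C; (1,4):dx=-11,dy=-10->C; (1,5):dx=-6,dy=-3->C
  (1,6):dx=-4,dy=-4->C; (1,7):dx=-8,dy=-17->C; (1,8):dx=-7,dy=-14->C; (1,9):dx=-3,dy=-8->C
  (2,3):dx=+1,dy=-5->D; (2,4):dx=-1,dy=-3->C; (2,5):dx=+4,dy=+4->C; (2,6):dx=+6,dy=+3->C
  (2,7):dx=+2,dy=-10->D; (2,8):dx=+3,dy=-7->D; (2,9):dx=+7,dy=-1->D; (3,4):dx=-2,dy=+2->D
  (3,5):dx=+3,dy=+9->C; (3,6):dx=+5,dy=+8->C; (3,7):dx=+1,dy=-5->D; (3,8):dx=+2,dy=-2->D
  (3,9):dx=+6,dy=+4->C; (4,5):dx=+5,dy=+7->C; (4,6):dx=+7,dy=+6->C; (4,7):dx=+3,dy=-7->D
  (4,8):dx=+4,dy=-4->D; (4,9):dx=+8,dy=+2->C; (5,6):dx=+2,dy=-1->D; (5,7):dx=-2,dy=-14->C
  (5,8):dx=-1,dy=-11->C; (5,9):dx=+3,dy=-5->D; (6,7):dx=-4,dy=-13->C; (6,8):dx=-3,dy=-10->C
  (6,9):dx=+1,dy=-4->D; (7,8):dx=+1,dy=+3->C; (7,9):dx=+5,dy=+9->C; (8,9):dx=+4,dy=+6->C
Step 2: C = 24, D = 12, total pairs = 36.
Step 3: tau = (C - D)/(n(n-1)/2) = (24 - 12)/36 = 0.333333.
Step 4: Exact two-sided p-value (enumerate n! = 362880 permutations of y under H0): p = 0.259518.
Step 5: alpha = 0.1. fail to reject H0.

tau_b = 0.3333 (C=24, D=12), p = 0.259518, fail to reject H0.


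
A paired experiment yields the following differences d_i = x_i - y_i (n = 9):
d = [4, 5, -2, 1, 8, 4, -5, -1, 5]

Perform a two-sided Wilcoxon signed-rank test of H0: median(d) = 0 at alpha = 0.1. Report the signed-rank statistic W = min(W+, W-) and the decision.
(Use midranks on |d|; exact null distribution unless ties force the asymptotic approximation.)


Step 1: Drop any zero differences (none here) and take |d_i|.
|d| = [4, 5, 2, 1, 8, 4, 5, 1, 5]
Step 2: Midrank |d_i| (ties get averaged ranks).
ranks: |4|->4.5, |5|->7, |2|->3, |1|->1.5, |8|->9, |4|->4.5, |5|->7, |1|->1.5, |5|->7
Step 3: Attach original signs; sum ranks with positive sign and with negative sign.
W+ = 4.5 + 7 + 1.5 + 9 + 4.5 + 7 = 33.5
W- = 3 + 7 + 1.5 = 11.5
(Check: W+ + W- = 45 should equal n(n+1)/2 = 45.)
Step 4: Test statistic W = min(W+, W-) = 11.5.
Step 5: Ties in |d|, so use the tie-corrected normal approximation.
        E[W] = n(n+1)/4 = 9*10/4 = 22.5.
        Tie groups: |d|=1 (t=2), |d|=4 (t=2), |d|=5 (t=3); sum(t^3 - t) = 36.
        Var[W] = n(n+1)(2n+1)/24 - sum(t^3-t)/48 = 1710/24 - 36/48 = 70.5.
        z = (W - E[W]) / sqrt(Var[W]) = (11.5 - 22.5) / 8.3964 = -1.3101.
        Two-sided p = 2*Phi(z) = 0.190168.
Step 6: alpha = 0.1. fail to reject H0.

W+ = 33.5, W- = 11.5, W = min = 11.5, p = 0.190168, fail to reject H0.


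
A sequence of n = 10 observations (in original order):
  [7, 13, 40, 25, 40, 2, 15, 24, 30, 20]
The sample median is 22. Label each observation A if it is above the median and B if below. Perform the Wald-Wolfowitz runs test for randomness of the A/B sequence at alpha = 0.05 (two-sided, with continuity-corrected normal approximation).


Step 1: Compute median = 22; label A = above, B = below.
Labels in order: BBAAABBAAB  (n_A = 5, n_B = 5)
Step 2: Count runs R = 5.
Step 3: Under H0 (random ordering), E[R] = 2*n_A*n_B/(n_A+n_B) + 1 = 2*5*5/10 + 1 = 6.0000.
        Var[R] = 2*n_A*n_B*(2*n_A*n_B - n_A - n_B) / ((n_A+n_B)^2 * (n_A+n_B-1)) = 2000/900 = 2.2222.
        SD[R] = 1.4907.
Step 4: Continuity-corrected z = (R + 0.5 - E[R]) / SD[R] = (5 + 0.5 - 6.0000) / 1.4907 = -0.3354.
Step 5: Two-sided p-value via normal approximation = 2*(1 - Phi(|z|)) = 0.737316.
Step 6: alpha = 0.05. fail to reject H0.

R = 5, z = -0.3354, p = 0.737316, fail to reject H0.


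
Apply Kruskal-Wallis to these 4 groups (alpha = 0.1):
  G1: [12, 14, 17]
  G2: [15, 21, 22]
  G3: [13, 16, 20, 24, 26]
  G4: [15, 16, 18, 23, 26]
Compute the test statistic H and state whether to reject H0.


Step 1: Combine all N = 16 observations and assign midranks.
sorted (value, group, rank): (12,G1,1), (13,G3,2), (14,G1,3), (15,G2,4.5), (15,G4,4.5), (16,G3,6.5), (16,G4,6.5), (17,G1,8), (18,G4,9), (20,G3,10), (21,G2,11), (22,G2,12), (23,G4,13), (24,G3,14), (26,G3,15.5), (26,G4,15.5)
Step 2: Sum ranks within each group.
R_1 = 12 (n_1 = 3)
R_2 = 27.5 (n_2 = 3)
R_3 = 48 (n_3 = 5)
R_4 = 48.5 (n_4 = 5)
Step 3: H = 12/(N(N+1)) * sum(R_i^2/n_i) - 3(N+1)
     = 12/(16*17) * (12^2/3 + 27.5^2/3 + 48^2/5 + 48.5^2/5) - 3*17
     = 0.044118 * 1231.33 - 51
     = 3.323529.
Step 4: Ties present; correction factor C = 1 - 18/(16^3 - 16) = 0.995588. Corrected H = 3.323529 / 0.995588 = 3.338257.
Step 5: Under H0, H ~ chi^2(3); p-value = 0.342353.
Step 6: alpha = 0.1. fail to reject H0.

H = 3.3383, df = 3, p = 0.342353, fail to reject H0.


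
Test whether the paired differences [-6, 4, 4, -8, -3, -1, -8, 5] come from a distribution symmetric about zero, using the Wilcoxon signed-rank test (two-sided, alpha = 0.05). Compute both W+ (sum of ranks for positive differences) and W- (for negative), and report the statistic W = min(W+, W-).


Step 1: Drop any zero differences (none here) and take |d_i|.
|d| = [6, 4, 4, 8, 3, 1, 8, 5]
Step 2: Midrank |d_i| (ties get averaged ranks).
ranks: |6|->6, |4|->3.5, |4|->3.5, |8|->7.5, |3|->2, |1|->1, |8|->7.5, |5|->5
Step 3: Attach original signs; sum ranks with positive sign and with negative sign.
W+ = 3.5 + 3.5 + 5 = 12
W- = 6 + 7.5 + 2 + 1 + 7.5 = 24
(Check: W+ + W- = 36 should equal n(n+1)/2 = 36.)
Step 4: Test statistic W = min(W+, W-) = 12.
Step 5: Ties in |d|, so use the tie-corrected normal approximation.
        E[W] = n(n+1)/4 = 8*9/4 = 18.
        Tie groups: |d|=4 (t=2), |d|=8 (t=2); sum(t^3 - t) = 12.
        Var[W] = n(n+1)(2n+1)/24 - sum(t^3-t)/48 = 1224/24 - 12/48 = 50.75.
        z = (W - E[W]) / sqrt(Var[W]) = (12 - 18) / 7.1239 = -0.8422.
        Two-sided p = 2*Phi(z) = 0.399656.
Step 6: alpha = 0.05. fail to reject H0.

W+ = 12, W- = 24, W = min = 12, p = 0.399656, fail to reject H0.


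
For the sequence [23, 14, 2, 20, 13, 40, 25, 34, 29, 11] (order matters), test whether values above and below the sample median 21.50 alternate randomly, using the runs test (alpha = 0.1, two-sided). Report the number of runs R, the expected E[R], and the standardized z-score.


Step 1: Compute median = 21.50; label A = above, B = below.
Labels in order: ABBBBAAAAB  (n_A = 5, n_B = 5)
Step 2: Count runs R = 4.
Step 3: Under H0 (random ordering), E[R] = 2*n_A*n_B/(n_A+n_B) + 1 = 2*5*5/10 + 1 = 6.0000.
        Var[R] = 2*n_A*n_B*(2*n_A*n_B - n_A - n_B) / ((n_A+n_B)^2 * (n_A+n_B-1)) = 2000/900 = 2.2222.
        SD[R] = 1.4907.
Step 4: Continuity-corrected z = (R + 0.5 - E[R]) / SD[R] = (4 + 0.5 - 6.0000) / 1.4907 = -1.0062.
Step 5: Two-sided p-value via normal approximation = 2*(1 - Phi(|z|)) = 0.314305.
Step 6: alpha = 0.1. fail to reject H0.

R = 4, z = -1.0062, p = 0.314305, fail to reject H0.


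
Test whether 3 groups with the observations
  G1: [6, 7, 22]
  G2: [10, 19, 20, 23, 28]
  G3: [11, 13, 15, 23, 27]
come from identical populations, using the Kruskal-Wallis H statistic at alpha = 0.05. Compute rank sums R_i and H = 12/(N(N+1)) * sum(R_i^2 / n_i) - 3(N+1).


Step 1: Combine all N = 13 observations and assign midranks.
sorted (value, group, rank): (6,G1,1), (7,G1,2), (10,G2,3), (11,G3,4), (13,G3,5), (15,G3,6), (19,G2,7), (20,G2,8), (22,G1,9), (23,G2,10.5), (23,G3,10.5), (27,G3,12), (28,G2,13)
Step 2: Sum ranks within each group.
R_1 = 12 (n_1 = 3)
R_2 = 41.5 (n_2 = 5)
R_3 = 37.5 (n_3 = 5)
Step 3: H = 12/(N(N+1)) * sum(R_i^2/n_i) - 3(N+1)
     = 12/(13*14) * (12^2/3 + 41.5^2/5 + 37.5^2/5) - 3*14
     = 0.065934 * 673.7 - 42
     = 2.419780.
Step 4: Ties present; correction factor C = 1 - 6/(13^3 - 13) = 0.997253. Corrected H = 2.419780 / 0.997253 = 2.426446.
Step 5: Under H0, H ~ chi^2(2); p-value = 0.297238.
Step 6: alpha = 0.05. fail to reject H0.

H = 2.4264, df = 2, p = 0.297238, fail to reject H0.


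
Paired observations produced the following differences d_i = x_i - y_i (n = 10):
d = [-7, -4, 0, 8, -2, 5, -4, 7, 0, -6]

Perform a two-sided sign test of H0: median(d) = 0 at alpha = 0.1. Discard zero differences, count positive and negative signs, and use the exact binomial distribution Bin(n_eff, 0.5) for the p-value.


Step 1: Discard zero differences. Original n = 10; n_eff = number of nonzero differences = 8.
Nonzero differences (with sign): -7, -4, +8, -2, +5, -4, +7, -6
Step 2: Count signs: positive = 3, negative = 5.
Step 3: Under H0: P(positive) = 0.5, so the number of positives S ~ Bin(8, 0.5).
Step 4: Two-sided exact p-value = sum of Bin(8,0.5) probabilities at or below the observed probability = 0.726562.
Step 5: alpha = 0.1. fail to reject H0.

n_eff = 8, pos = 3, neg = 5, p = 0.726562, fail to reject H0.


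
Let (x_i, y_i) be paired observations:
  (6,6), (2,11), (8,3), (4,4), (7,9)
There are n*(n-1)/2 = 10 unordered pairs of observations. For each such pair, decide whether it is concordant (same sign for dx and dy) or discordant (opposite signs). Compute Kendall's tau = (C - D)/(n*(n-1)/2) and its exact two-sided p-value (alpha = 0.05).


Step 1: Enumerate the 10 unordered pairs (i,j) with i<j and classify each by sign(x_j-x_i) * sign(y_j-y_i).
  (1,2):dx=-4,dy=+5->D; (1,3):dx=+2,dy=-3->D; (1,4):dx=-2,dy=-2->C; (1,5):dx=+1,dy=+3->C
  (2,3):dx=+6,dy=-8->D; (2,4):dx=+2,dy=-7->D; (2,5):dx=+5,dy=-2->D; (3,4):dx=-4,dy=+1->D
  (3,5):dx=-1,dy=+6->D; (4,5):dx=+3,dy=+5->C
Step 2: C = 3, D = 7, total pairs = 10.
Step 3: tau = (C - D)/(n(n-1)/2) = (3 - 7)/10 = -0.400000.
Step 4: Exact two-sided p-value (enumerate n! = 120 permutations of y under H0): p = 0.483333.
Step 5: alpha = 0.05. fail to reject H0.

tau_b = -0.4000 (C=3, D=7), p = 0.483333, fail to reject H0.


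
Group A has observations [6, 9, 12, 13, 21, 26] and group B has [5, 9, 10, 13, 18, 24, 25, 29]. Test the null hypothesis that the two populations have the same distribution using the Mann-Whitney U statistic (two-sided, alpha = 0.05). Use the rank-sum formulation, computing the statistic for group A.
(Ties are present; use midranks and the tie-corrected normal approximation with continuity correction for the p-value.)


Step 1: Combine and sort all 14 observations; assign midranks.
sorted (value, group): (5,Y), (6,X), (9,X), (9,Y), (10,Y), (12,X), (13,X), (13,Y), (18,Y), (21,X), (24,Y), (25,Y), (26,X), (29,Y)
ranks: 5->1, 6->2, 9->3.5, 9->3.5, 10->5, 12->6, 13->7.5, 13->7.5, 18->9, 21->10, 24->11, 25->12, 26->13, 29->14
Step 2: Rank sum for X: R1 = 2 + 3.5 + 6 + 7.5 + 10 + 13 = 42.
Step 3: U_X = R1 - n1(n1+1)/2 = 42 - 6*7/2 = 42 - 21 = 21.
       U_Y = n1*n2 - U_X = 48 - 21 = 27.
Step 4: Ties are present, so use the tie-corrected normal approximation (with continuity correction) for the p-value.
Step 5: p-value = 0.746347; compare to alpha = 0.05. fail to reject H0.

U_X = 21, p = 0.746347, fail to reject H0 at alpha = 0.05.


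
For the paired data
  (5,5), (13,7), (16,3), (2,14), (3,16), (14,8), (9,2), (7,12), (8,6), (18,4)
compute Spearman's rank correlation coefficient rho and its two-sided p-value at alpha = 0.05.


Step 1: Rank x and y separately (midranks; no ties here).
rank(x): 5->3, 13->7, 16->9, 2->1, 3->2, 14->8, 9->6, 7->4, 8->5, 18->10
rank(y): 5->4, 7->6, 3->2, 14->9, 16->10, 8->7, 2->1, 12->8, 6->5, 4->3
Step 2: d_i = R_x(i) - R_y(i); compute d_i^2.
  (3-4)^2=1, (7-6)^2=1, (9-2)^2=49, (1-9)^2=64, (2-10)^2=64, (8-7)^2=1, (6-1)^2=25, (4-8)^2=16, (5-5)^2=0, (10-3)^2=49
sum(d^2) = 270.
Step 3: rho = 1 - 6*270 / (10*(10^2 - 1)) = 1 - 1620/990 = -0.636364.
Step 4: Under H0, t = rho * sqrt((n-2)/(1-rho^2)) = -2.3333 ~ t(8).
Step 5: Two-sided p-value from the t-distribution with 8 df = 0.047912.
Step 6: alpha = 0.05. reject H0.

rho = -0.6364, p = 0.047912, reject H0 at alpha = 0.05.


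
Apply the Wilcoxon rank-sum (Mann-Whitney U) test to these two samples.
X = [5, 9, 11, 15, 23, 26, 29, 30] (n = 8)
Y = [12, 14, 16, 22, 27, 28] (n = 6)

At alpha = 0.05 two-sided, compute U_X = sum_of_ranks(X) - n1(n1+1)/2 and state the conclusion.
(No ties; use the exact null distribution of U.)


Step 1: Combine and sort all 14 observations; assign midranks.
sorted (value, group): (5,X), (9,X), (11,X), (12,Y), (14,Y), (15,X), (16,Y), (22,Y), (23,X), (26,X), (27,Y), (28,Y), (29,X), (30,X)
ranks: 5->1, 9->2, 11->3, 12->4, 14->5, 15->6, 16->7, 22->8, 23->9, 26->10, 27->11, 28->12, 29->13, 30->14
Step 2: Rank sum for X: R1 = 1 + 2 + 3 + 6 + 9 + 10 + 13 + 14 = 58.
Step 3: U_X = R1 - n1(n1+1)/2 = 58 - 8*9/2 = 58 - 36 = 22.
       U_Y = n1*n2 - U_X = 48 - 22 = 26.
Step 4: No ties, so the exact null distribution of U (based on enumerating the C(14,8) = 3003 equally likely rank assignments) gives the two-sided p-value.
Step 5: p-value = 0.851815; compare to alpha = 0.05. fail to reject H0.

U_X = 22, p = 0.851815, fail to reject H0 at alpha = 0.05.


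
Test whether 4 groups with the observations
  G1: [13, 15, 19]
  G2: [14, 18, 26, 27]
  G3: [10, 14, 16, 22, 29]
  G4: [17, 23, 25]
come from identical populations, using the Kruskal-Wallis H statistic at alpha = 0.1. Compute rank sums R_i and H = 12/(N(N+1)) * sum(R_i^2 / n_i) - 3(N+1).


Step 1: Combine all N = 15 observations and assign midranks.
sorted (value, group, rank): (10,G3,1), (13,G1,2), (14,G2,3.5), (14,G3,3.5), (15,G1,5), (16,G3,6), (17,G4,7), (18,G2,8), (19,G1,9), (22,G3,10), (23,G4,11), (25,G4,12), (26,G2,13), (27,G2,14), (29,G3,15)
Step 2: Sum ranks within each group.
R_1 = 16 (n_1 = 3)
R_2 = 38.5 (n_2 = 4)
R_3 = 35.5 (n_3 = 5)
R_4 = 30 (n_4 = 3)
Step 3: H = 12/(N(N+1)) * sum(R_i^2/n_i) - 3(N+1)
     = 12/(15*16) * (16^2/3 + 38.5^2/4 + 35.5^2/5 + 30^2/3) - 3*16
     = 0.050000 * 1007.95 - 48
     = 2.397292.
Step 4: Ties present; correction factor C = 1 - 6/(15^3 - 15) = 0.998214. Corrected H = 2.397292 / 0.998214 = 2.401580.
Step 5: Under H0, H ~ chi^2(3); p-value = 0.493341.
Step 6: alpha = 0.1. fail to reject H0.

H = 2.4016, df = 3, p = 0.493341, fail to reject H0.


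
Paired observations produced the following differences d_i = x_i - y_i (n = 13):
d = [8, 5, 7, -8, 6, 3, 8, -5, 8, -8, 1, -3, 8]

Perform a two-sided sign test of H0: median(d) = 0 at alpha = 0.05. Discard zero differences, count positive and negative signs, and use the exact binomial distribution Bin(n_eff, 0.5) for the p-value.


Step 1: Discard zero differences. Original n = 13; n_eff = number of nonzero differences = 13.
Nonzero differences (with sign): +8, +5, +7, -8, +6, +3, +8, -5, +8, -8, +1, -3, +8
Step 2: Count signs: positive = 9, negative = 4.
Step 3: Under H0: P(positive) = 0.5, so the number of positives S ~ Bin(13, 0.5).
Step 4: Two-sided exact p-value = sum of Bin(13,0.5) probabilities at or below the observed probability = 0.266846.
Step 5: alpha = 0.05. fail to reject H0.

n_eff = 13, pos = 9, neg = 4, p = 0.266846, fail to reject H0.
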